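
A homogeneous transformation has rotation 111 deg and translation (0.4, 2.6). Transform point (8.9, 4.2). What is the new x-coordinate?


x' = cos(theta)*px - sin(theta)*py + tx
= -0.3584*8.9 - 0.9336*4.2 + 0.4
= -6.7105


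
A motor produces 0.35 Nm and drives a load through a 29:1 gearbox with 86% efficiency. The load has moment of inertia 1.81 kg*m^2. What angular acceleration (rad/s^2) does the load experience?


tau_out = tau_motor * N * eta
= 0.35 * 29 * 0.86 = 8.729 Nm
alpha = tau_out / I = 8.729 / 1.81
= 4.8227 rad/s^2


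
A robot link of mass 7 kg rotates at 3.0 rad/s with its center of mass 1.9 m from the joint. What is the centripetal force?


F = m * omega^2 * r
= 7 * 3.0^2 * 1.9
= 7 * 9.0 * 1.9
= 119.7 N


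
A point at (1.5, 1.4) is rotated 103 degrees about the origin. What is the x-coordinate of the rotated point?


x' = x*cos(theta) - y*sin(theta)
cos(103 deg) = -0.225, sin(103 deg) = 0.9744
x' = 1.5 * -0.225 - 1.4 * 0.9744
= -0.3374 - 1.3641
= -1.7015


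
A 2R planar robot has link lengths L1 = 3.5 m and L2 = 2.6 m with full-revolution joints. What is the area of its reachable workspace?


r_max = L1 + L2 = 6.1 m
r_min = |L1 - L2| = 0.9 m
Area = pi*(r_max^2 - r_min^2)
= pi*(37.21 - 0.81)
= pi * 36.4
= 114.354 m^2


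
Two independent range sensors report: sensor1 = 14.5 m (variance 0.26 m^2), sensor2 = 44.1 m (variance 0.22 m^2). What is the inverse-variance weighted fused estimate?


w1 = (1/var1) / (1/var1 + 1/var2)
   = 3.8462 / (3.8462 + 4.5455) = 0.4583
w2 = 1 - w1 = 0.5417
fused = w1*s1 + w2*s2 = 6.6458 + 23.8875
= 30.5333 m


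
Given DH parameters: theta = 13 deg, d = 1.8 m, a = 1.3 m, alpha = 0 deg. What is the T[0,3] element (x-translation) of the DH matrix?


T[0,3] = a * cos(theta)
= 1.3 * cos(13 deg)
= 1.3 * 0.9744
= 1.2667


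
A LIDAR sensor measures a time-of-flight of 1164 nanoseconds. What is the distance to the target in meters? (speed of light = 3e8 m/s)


tof = 1164 ns = 1.164e-06 s
dist = c * tof / 2
= 3e8 * 1.164e-06 / 2
= 174.6 m


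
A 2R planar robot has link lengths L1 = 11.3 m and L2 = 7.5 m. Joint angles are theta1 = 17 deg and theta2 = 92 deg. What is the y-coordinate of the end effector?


Convert angles to radians: theta1 = 0.2967, theta2 = 1.6057
y = L1*sin(theta1) + L2*sin(theta1+theta2)
y = 3.3038 + 7.0914
y = 10.3952


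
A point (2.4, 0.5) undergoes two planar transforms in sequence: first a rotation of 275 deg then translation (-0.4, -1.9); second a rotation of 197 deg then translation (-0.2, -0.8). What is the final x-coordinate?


After transform 1:
x1 = cos(275)*2.4 - sin(275)*0.5 + -0.4 = 0.3073
y1 = sin(275)*2.4 + cos(275)*0.5 + -1.9 = -4.2473
After transform 2:
x2 = cos(197)*0.3073 - sin(197)*-4.2473 + -0.2
= -1.7356


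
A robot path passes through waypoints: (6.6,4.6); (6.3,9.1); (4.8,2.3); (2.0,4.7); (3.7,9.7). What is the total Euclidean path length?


Segment lengths:
  seg1 = sqrt((-0.3)^2 + (4.5)^2) = 4.51
  seg2 = sqrt((-1.5)^2 + (-6.8)^2) = 6.9635
  seg3 = sqrt((-2.8)^2 + (2.4)^2) = 3.6878
  seg4 = sqrt((1.7)^2 + (5.0)^2) = 5.2811
Total = 20.4424


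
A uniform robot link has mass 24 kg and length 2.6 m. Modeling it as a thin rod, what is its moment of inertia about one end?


I = (1/3) * m * L^2
= (1/3) * 24 * 2.6^2
= 0.333333 * 24 * 6.76
= 54.08 kg*m^2


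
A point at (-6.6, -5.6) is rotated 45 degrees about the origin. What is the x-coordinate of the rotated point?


x' = x*cos(theta) - y*sin(theta)
cos(45 deg) = 0.7071, sin(45 deg) = 0.7071
x' = -6.6 * 0.7071 - -5.6 * 0.7071
= -4.6669 - -3.9598
= -0.7071


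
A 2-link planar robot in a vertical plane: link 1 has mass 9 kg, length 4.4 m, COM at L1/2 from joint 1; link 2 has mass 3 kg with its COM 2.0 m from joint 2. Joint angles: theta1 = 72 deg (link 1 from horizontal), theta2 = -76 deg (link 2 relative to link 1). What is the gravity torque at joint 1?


Horizontal distance from joint 1 to link-1 COM:
  x_c1 = (L1/2)*cos(t1) = 2.2 * 0.309 = 0.6798 m
Horizontal distance from joint 1 to link-2 COM:
  x_c2 = L1*cos(t1) + Lc2*cos(t1+t2)
       = 4.4*0.309 + 2.0*0.9976 = 3.3548 m
tau1 = m1*g*x_c1 + m2*g*x_c2
     = 9*9.81*0.6798 + 3*9.81*3.3548
     = 60.0228 + 98.7318
     = 158.7547 Nm


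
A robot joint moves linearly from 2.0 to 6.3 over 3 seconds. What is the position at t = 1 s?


s = t/T = 1/3 = 0.3333
p(t) = p0 + (pf-p0)*s
= 2.0 + (6.3 - 2.0) * 0.3333
= 3.4333


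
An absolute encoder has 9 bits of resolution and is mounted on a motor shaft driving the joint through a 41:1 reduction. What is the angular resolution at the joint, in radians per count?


counts = 2^9 = 512
effective counts at joint = 512 * 41 = 20992
resolution = 2*pi / 20992
= 2.9931e-04 rad/count


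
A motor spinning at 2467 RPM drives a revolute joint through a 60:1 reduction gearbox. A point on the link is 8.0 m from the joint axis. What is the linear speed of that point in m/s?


omega_motor = 2467 * 2*pi/60 = 258.3436 rad/s
omega_joint = omega_motor / 60 = 4.3057 rad/s
v = omega_joint * r = 4.3057 * 8.0
= 34.4458 m/s


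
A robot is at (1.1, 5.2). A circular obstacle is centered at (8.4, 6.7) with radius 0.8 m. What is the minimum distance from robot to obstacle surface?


center_dist = sqrt((1.1-8.4)^2 + (5.2-6.7)^2)
= sqrt(53.29 + 2.25)
= 7.4525
min_dist = center_dist - radius = 7.4525 - 0.8 = 6.6525 m


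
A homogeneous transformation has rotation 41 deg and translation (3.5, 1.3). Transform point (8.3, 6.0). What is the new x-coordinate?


x' = cos(theta)*px - sin(theta)*py + tx
= 0.7547*8.3 - 0.6561*6.0 + 3.5
= 5.8277


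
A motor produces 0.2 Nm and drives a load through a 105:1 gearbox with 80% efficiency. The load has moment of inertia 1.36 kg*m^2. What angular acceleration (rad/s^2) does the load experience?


tau_out = tau_motor * N * eta
= 0.2 * 105 * 0.8 = 16.8 Nm
alpha = tau_out / I = 16.8 / 1.36
= 12.3529 rad/s^2


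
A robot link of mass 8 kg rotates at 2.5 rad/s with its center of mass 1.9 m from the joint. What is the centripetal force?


F = m * omega^2 * r
= 8 * 2.5^2 * 1.9
= 8 * 6.25 * 1.9
= 95.0 N


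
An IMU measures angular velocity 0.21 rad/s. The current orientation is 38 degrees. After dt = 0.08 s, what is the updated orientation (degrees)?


delta_theta = w * dt = 0.21 * 0.08 = 0.0168 rad
= 0.9626 deg
theta_new = 38 + 0.9626 = 38.9626 deg


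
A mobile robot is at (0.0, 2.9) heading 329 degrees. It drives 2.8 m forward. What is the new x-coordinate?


x_new = x0 + d*cos(theta)
= 0.0 + 2.8*cos(329)
= 0.0 + 2.4001
= 2.4001


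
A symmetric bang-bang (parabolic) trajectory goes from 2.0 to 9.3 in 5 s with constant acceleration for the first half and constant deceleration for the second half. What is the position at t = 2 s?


Symmetric rest-to-rest: each phase covers (pf-p0)/2 in time T/2. 0.5*a*(T/2)^2 = (pf-p0)/2 => a = 4*(pf-p0)/T^2
a = 4*(9.3-2.0)/5^2 = 1.168
t = 2 is in the acceleration phase (t <= T/2).
p = p0 + 0.5*a*t^2 = 2.0 + 0.5*1.168*2^2
= 4.336


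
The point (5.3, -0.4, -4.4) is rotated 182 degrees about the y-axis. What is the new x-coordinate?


Rotation about y-axis: x' = x*cos(theta) + z*sin(theta)
= 5.3 * -0.9994 + -4.4 * -0.0349
= -5.1432


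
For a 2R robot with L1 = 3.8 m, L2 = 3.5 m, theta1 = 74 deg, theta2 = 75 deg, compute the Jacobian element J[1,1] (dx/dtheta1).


J[1,1] = -L1*sin(t1) - L2*sin(t1+t2)
= -3.8*sin(74) - 3.5*sin(149)
= -5.4554


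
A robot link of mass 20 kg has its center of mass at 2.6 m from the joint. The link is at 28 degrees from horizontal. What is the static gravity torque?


tau = m*g*L*cos(angle)
= 20 * 9.81 * 2.6 * cos(28 deg)
= 20 * 9.81 * 2.6 * 0.8829
= 450.4092 Nm


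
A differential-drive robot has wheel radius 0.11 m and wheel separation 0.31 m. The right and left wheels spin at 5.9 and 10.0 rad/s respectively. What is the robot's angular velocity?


vR = r*wR = 0.11*5.9 = 0.649 m/s
vL = r*wL = 0.11*10.0 = 1.1 m/s
v = (vR+vL)/2 = 0.8745 m/s
omega = (vR-vL)/L = -1.4548 rad/s
angular velocity = -1.4548 rad/s


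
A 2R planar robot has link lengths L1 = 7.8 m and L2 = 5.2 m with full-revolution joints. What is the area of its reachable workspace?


r_max = L1 + L2 = 13.0 m
r_min = |L1 - L2| = 2.6 m
Area = pi*(r_max^2 - r_min^2)
= pi*(169.0 - 6.76)
= pi * 162.24
= 509.692 m^2


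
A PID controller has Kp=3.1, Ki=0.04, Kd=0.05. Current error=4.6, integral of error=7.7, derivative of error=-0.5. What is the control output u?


u = Kp*e + Ki*int(e) + Kd*de/dt
= 3.1*4.6 + 0.04*7.7 + 0.05*(-0.5)
= 14.26 + 0.308 + -0.025
= 14.543


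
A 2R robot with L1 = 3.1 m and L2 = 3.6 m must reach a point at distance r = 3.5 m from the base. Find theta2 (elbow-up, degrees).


cos(theta2) = (r^2 - L1^2 - L2^2) / (2*L1*L2)
cos(theta2) = (12.25 - 9.61 - 12.96) / 22.32
cos(theta2) = -0.462366
theta2 = 117.5399 degrees


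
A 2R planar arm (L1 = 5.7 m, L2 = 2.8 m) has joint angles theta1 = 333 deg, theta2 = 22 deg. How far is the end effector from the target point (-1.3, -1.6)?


End effector via forward kinematics:
x = L1*cos(t1) + L2*cos(t1+t2) = 7.8681
y = L1*sin(t1) + L2*sin(t1+t2) = -2.8318
Distance to target:
d = sqrt((-1.3 - 7.8681)^2 + (-1.6 - -2.8318)^2)
= sqrt(84.0537 + 1.5173)
= 9.2505 m


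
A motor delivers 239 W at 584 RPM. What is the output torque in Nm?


omega = 584 * 2*pi/60 = 61.1563 rad/s
tau = P / omega = 239 / 61.1563
= 3.908 Nm


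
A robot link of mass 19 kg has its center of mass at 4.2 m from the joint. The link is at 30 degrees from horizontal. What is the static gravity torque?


tau = m*g*L*cos(angle)
= 19 * 9.81 * 4.2 * cos(30 deg)
= 19 * 9.81 * 4.2 * 0.866
= 677.9576 Nm


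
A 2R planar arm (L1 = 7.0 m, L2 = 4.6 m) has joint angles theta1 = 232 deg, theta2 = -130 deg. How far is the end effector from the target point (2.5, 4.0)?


End effector via forward kinematics:
x = L1*cos(t1) + L2*cos(t1+t2) = -5.266
y = L1*sin(t1) + L2*sin(t1+t2) = -1.0166
Distance to target:
d = sqrt((2.5 - -5.266)^2 + (4.0 - -1.0166)^2)
= sqrt(60.3111 + 25.1662)
= 9.2454 m


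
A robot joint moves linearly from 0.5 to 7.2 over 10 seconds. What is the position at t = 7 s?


s = t/T = 7/10 = 0.7
p(t) = p0 + (pf-p0)*s
= 0.5 + (7.2 - 0.5) * 0.7
= 5.19


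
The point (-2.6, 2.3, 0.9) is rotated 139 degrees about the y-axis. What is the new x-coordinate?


Rotation about y-axis: x' = x*cos(theta) + z*sin(theta)
= -2.6 * -0.7547 + 0.9 * 0.6561
= 2.5527


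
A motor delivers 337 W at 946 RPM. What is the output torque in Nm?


omega = 946 * 2*pi/60 = 99.0649 rad/s
tau = P / omega = 337 / 99.0649
= 3.4018 Nm


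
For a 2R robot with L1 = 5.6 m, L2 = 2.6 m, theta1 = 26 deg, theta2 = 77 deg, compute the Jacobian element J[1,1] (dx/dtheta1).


J[1,1] = -L1*sin(t1) - L2*sin(t1+t2)
= -5.6*sin(26) - 2.6*sin(103)
= -4.9882


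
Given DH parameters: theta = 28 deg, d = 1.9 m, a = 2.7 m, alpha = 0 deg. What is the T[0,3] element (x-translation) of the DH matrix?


T[0,3] = a * cos(theta)
= 2.7 * cos(28 deg)
= 2.7 * 0.8829
= 2.384


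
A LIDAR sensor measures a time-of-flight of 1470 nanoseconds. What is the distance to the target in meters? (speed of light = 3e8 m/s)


tof = 1470 ns = 1.47e-06 s
dist = c * tof / 2
= 3e8 * 1.47e-06 / 2
= 220.5 m


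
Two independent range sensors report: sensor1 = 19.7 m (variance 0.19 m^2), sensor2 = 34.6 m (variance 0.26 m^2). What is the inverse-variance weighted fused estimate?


w1 = (1/var1) / (1/var1 + 1/var2)
   = 5.2632 / (5.2632 + 3.8462) = 0.5778
w2 = 1 - w1 = 0.4222
fused = w1*s1 + w2*s2 = 11.3822 + 14.6089
= 25.9911 m


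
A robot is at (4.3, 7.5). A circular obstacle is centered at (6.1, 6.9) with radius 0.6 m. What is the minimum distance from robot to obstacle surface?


center_dist = sqrt((4.3-6.1)^2 + (7.5-6.9)^2)
= sqrt(3.24 + 0.36)
= 1.8974
min_dist = center_dist - radius = 1.8974 - 0.6 = 1.2974 m


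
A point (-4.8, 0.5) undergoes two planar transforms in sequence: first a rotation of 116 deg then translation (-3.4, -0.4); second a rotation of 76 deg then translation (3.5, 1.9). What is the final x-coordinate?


After transform 1:
x1 = cos(116)*-4.8 - sin(116)*0.5 + -3.4 = -1.7452
y1 = sin(116)*-4.8 + cos(116)*0.5 + -0.4 = -4.9334
After transform 2:
x2 = cos(76)*-1.7452 - sin(76)*-4.9334 + 3.5
= 7.8646


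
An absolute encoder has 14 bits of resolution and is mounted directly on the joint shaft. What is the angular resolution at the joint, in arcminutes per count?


counts = 2^14 = 16384
resolution = 360*60 / 16384
= 1.3184 arcmin/count


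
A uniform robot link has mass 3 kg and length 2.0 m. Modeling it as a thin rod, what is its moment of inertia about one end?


I = (1/3) * m * L^2
= (1/3) * 3 * 2.0^2
= 0.333333 * 3 * 4.0
= 4.0 kg*m^2


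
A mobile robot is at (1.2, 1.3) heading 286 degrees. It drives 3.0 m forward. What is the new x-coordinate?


x_new = x0 + d*cos(theta)
= 1.2 + 3.0*cos(286)
= 1.2 + 0.8269
= 2.0269


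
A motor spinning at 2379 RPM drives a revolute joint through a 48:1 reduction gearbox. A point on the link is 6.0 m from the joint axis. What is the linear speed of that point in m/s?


omega_motor = 2379 * 2*pi/60 = 249.1283 rad/s
omega_joint = omega_motor / 48 = 5.1902 rad/s
v = omega_joint * r = 5.1902 * 6.0
= 31.141 m/s


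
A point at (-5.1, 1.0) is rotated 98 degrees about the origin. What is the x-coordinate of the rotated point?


x' = x*cos(theta) - y*sin(theta)
cos(98 deg) = -0.1392, sin(98 deg) = 0.9903
x' = -5.1 * -0.1392 - 1.0 * 0.9903
= 0.7098 - 0.9903
= -0.2805


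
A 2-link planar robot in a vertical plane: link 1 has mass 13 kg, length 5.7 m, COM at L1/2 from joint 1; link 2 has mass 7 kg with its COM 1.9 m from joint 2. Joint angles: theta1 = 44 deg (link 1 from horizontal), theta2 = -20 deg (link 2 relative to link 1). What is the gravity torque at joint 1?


Horizontal distance from joint 1 to link-1 COM:
  x_c1 = (L1/2)*cos(t1) = 2.85 * 0.7193 = 2.0501 m
Horizontal distance from joint 1 to link-2 COM:
  x_c2 = L1*cos(t1) + Lc2*cos(t1+t2)
       = 5.7*0.7193 + 1.9*0.9135 = 5.836 m
tau1 = m1*g*x_c1 + m2*g*x_c2
     = 13*9.81*2.0501 + 7*9.81*5.836
     = 261.4516 + 400.7563
     = 662.2079 Nm


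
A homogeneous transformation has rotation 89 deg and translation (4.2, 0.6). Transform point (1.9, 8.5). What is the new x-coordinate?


x' = cos(theta)*px - sin(theta)*py + tx
= 0.0175*1.9 - 0.9998*8.5 + 4.2
= -4.2655


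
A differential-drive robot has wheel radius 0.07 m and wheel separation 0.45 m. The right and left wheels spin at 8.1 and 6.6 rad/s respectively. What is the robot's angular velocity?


vR = r*wR = 0.07*8.1 = 0.567 m/s
vL = r*wL = 0.07*6.6 = 0.462 m/s
v = (vR+vL)/2 = 0.5145 m/s
omega = (vR-vL)/L = 0.2333 rad/s
angular velocity = 0.2333 rad/s


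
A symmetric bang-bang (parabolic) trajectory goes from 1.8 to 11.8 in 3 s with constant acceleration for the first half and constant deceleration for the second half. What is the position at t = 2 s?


Symmetric rest-to-rest: each phase covers (pf-p0)/2 in time T/2. 0.5*a*(T/2)^2 = (pf-p0)/2 => a = 4*(pf-p0)/T^2
a = 4*(11.8-1.8)/3^2 = 4.4444
t = 2 is in the deceleration phase (t > T/2).
p = pf - 0.5*a*(T-t)^2 = 11.8 - 0.5*4.4444*1^2
= 9.5778


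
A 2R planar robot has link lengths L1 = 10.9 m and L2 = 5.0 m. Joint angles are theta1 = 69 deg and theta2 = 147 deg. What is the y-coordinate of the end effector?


Convert angles to radians: theta1 = 1.2043, theta2 = 2.5656
y = L1*sin(theta1) + L2*sin(theta1+theta2)
y = 10.176 + -2.9389
y = 7.2371


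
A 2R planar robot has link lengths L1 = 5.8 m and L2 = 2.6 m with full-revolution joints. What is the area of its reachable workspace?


r_max = L1 + L2 = 8.4 m
r_min = |L1 - L2| = 3.2 m
Area = pi*(r_max^2 - r_min^2)
= pi*(70.56 - 10.24)
= pi * 60.32
= 189.5009 m^2


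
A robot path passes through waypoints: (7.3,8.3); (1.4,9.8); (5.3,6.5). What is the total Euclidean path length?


Segment lengths:
  seg1 = sqrt((-5.9)^2 + (1.5)^2) = 6.0877
  seg2 = sqrt((3.9)^2 + (-3.3)^2) = 5.1088
Total = 11.1965


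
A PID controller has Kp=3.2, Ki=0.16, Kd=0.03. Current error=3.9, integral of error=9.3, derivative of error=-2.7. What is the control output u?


u = Kp*e + Ki*int(e) + Kd*de/dt
= 3.2*3.9 + 0.16*9.3 + 0.03*(-2.7)
= 12.48 + 1.488 + -0.081
= 13.887


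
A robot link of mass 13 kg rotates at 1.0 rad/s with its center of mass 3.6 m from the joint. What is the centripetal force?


F = m * omega^2 * r
= 13 * 1.0^2 * 3.6
= 13 * 1.0 * 3.6
= 46.8 N


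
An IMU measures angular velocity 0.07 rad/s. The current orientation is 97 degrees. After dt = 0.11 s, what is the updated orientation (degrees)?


delta_theta = w * dt = 0.07 * 0.11 = 0.0077 rad
= 0.4412 deg
theta_new = 97 + 0.4412 = 97.4412 deg


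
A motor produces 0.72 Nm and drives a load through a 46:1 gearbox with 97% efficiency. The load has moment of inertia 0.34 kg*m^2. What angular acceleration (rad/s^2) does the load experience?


tau_out = tau_motor * N * eta
= 0.72 * 46 * 0.97 = 32.1264 Nm
alpha = tau_out / I = 32.1264 / 0.34
= 94.4894 rad/s^2


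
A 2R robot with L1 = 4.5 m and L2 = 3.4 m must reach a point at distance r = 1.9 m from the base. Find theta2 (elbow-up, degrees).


cos(theta2) = (r^2 - L1^2 - L2^2) / (2*L1*L2)
cos(theta2) = (3.61 - 20.25 - 11.56) / 30.6
cos(theta2) = -0.921569
theta2 = 157.1565 degrees


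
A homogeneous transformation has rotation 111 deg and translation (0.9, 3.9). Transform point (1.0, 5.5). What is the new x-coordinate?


x' = cos(theta)*px - sin(theta)*py + tx
= -0.3584*1.0 - 0.9336*5.5 + 0.9
= -4.5931


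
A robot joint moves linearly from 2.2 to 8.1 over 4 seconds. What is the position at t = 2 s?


s = t/T = 2/4 = 0.5
p(t) = p0 + (pf-p0)*s
= 2.2 + (8.1 - 2.2) * 0.5
= 5.15


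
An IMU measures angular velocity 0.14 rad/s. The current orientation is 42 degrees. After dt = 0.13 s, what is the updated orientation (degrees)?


delta_theta = w * dt = 0.14 * 0.13 = 0.0182 rad
= 1.0428 deg
theta_new = 42 + 1.0428 = 43.0428 deg


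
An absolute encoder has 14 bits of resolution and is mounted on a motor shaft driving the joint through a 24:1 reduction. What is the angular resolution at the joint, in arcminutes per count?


counts = 2^14 = 16384
effective counts at joint = 16384 * 24 = 393216
resolution = 360*60 / 393216
= 0.0549 arcmin/count


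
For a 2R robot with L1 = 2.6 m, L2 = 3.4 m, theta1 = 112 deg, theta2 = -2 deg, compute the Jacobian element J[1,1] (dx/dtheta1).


J[1,1] = -L1*sin(t1) - L2*sin(t1+t2)
= -2.6*sin(112) - 3.4*sin(110)
= -5.6056


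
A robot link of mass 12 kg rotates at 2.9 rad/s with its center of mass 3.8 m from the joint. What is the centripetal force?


F = m * omega^2 * r
= 12 * 2.9^2 * 3.8
= 12 * 8.41 * 3.8
= 383.496 N


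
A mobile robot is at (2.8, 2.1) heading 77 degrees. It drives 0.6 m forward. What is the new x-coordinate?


x_new = x0 + d*cos(theta)
= 2.8 + 0.6*cos(77)
= 2.8 + 0.135
= 2.935


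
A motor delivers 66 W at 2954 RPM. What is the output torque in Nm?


omega = 2954 * 2*pi/60 = 309.3422 rad/s
tau = P / omega = 66 / 309.3422
= 0.2134 Nm


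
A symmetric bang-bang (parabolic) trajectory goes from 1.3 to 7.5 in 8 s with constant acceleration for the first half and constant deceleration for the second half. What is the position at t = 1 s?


Symmetric rest-to-rest: each phase covers (pf-p0)/2 in time T/2. 0.5*a*(T/2)^2 = (pf-p0)/2 => a = 4*(pf-p0)/T^2
a = 4*(7.5-1.3)/8^2 = 0.3875
t = 1 is in the acceleration phase (t <= T/2).
p = p0 + 0.5*a*t^2 = 1.3 + 0.5*0.3875*1^2
= 1.4938


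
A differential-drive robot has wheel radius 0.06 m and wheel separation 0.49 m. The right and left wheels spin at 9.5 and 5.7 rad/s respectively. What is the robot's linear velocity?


vR = r*wR = 0.06*9.5 = 0.57 m/s
vL = r*wL = 0.06*5.7 = 0.342 m/s
v = (vR+vL)/2 = 0.456 m/s
omega = (vR-vL)/L = 0.4653 rad/s
linear velocity = 0.456 m/s


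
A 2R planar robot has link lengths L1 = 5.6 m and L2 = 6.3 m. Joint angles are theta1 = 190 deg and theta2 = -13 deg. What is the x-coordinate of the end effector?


Convert angles to radians: theta1 = 3.3161, theta2 = -0.2269
x = L1*cos(theta1) + L2*cos(theta1+theta2)
x = -5.5149 + -6.2914
x = -11.8063


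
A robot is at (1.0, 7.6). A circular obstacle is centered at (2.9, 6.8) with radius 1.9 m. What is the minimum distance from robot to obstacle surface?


center_dist = sqrt((1.0-2.9)^2 + (7.6-6.8)^2)
= sqrt(3.61 + 0.64)
= 2.0616
min_dist = center_dist - radius = 2.0616 - 1.9 = 0.1616 m


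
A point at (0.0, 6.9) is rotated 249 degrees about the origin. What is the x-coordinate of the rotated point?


x' = x*cos(theta) - y*sin(theta)
cos(249 deg) = -0.3584, sin(249 deg) = -0.9336
x' = 0.0 * -0.3584 - 6.9 * -0.9336
= -0.0 - -6.4417
= 6.4417


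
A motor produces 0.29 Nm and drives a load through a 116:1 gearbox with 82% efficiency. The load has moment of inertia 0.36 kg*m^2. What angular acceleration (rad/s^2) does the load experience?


tau_out = tau_motor * N * eta
= 0.29 * 116 * 0.82 = 27.5848 Nm
alpha = tau_out / I = 27.5848 / 0.36
= 76.6244 rad/s^2


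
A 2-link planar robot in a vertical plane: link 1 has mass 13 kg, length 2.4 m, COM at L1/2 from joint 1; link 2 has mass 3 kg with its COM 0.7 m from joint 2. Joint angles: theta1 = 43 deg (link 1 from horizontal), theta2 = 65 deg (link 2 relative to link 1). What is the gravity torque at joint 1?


Horizontal distance from joint 1 to link-1 COM:
  x_c1 = (L1/2)*cos(t1) = 1.2 * 0.7314 = 0.8776 m
Horizontal distance from joint 1 to link-2 COM:
  x_c2 = L1*cos(t1) + Lc2*cos(t1+t2)
       = 2.4*0.7314 + 0.7*-0.309 = 1.5389 m
tau1 = m1*g*x_c1 + m2*g*x_c2
     = 13*9.81*0.8776 + 3*9.81*1.5389
     = 111.9234 + 45.2909
     = 157.2144 Nm


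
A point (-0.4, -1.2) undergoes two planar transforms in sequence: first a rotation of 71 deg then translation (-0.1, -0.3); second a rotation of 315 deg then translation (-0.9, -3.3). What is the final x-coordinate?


After transform 1:
x1 = cos(71)*-0.4 - sin(71)*-1.2 + -0.1 = 0.9044
y1 = sin(71)*-0.4 + cos(71)*-1.2 + -0.3 = -1.0689
After transform 2:
x2 = cos(315)*0.9044 - sin(315)*-1.0689 + -0.9
= -1.0163


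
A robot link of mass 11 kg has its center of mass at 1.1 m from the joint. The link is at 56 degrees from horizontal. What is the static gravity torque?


tau = m*g*L*cos(angle)
= 11 * 9.81 * 1.1 * cos(56 deg)
= 11 * 9.81 * 1.1 * 0.5592
= 66.3768 Nm


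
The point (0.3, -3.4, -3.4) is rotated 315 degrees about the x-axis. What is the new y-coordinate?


Rotation about x-axis: y' = y*cos(theta) - z*sin(theta)
= -3.4 * 0.7071 - -3.4 * -0.7071
= -4.8083


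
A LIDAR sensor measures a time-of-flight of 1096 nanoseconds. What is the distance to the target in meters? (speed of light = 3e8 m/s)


tof = 1096 ns = 1.096e-06 s
dist = c * tof / 2
= 3e8 * 1.096e-06 / 2
= 164.4 m


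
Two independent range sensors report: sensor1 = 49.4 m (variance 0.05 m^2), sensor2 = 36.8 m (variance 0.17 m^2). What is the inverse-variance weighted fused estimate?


w1 = (1/var1) / (1/var1 + 1/var2)
   = 20.0 / (20.0 + 5.8824) = 0.7727
w2 = 1 - w1 = 0.2273
fused = w1*s1 + w2*s2 = 38.1727 + 8.3636
= 46.5364 m


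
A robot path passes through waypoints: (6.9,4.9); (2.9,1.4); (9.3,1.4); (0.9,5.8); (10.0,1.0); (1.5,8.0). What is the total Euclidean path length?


Segment lengths:
  seg1 = sqrt((-4.0)^2 + (-3.5)^2) = 5.3151
  seg2 = sqrt((6.4)^2 + (0.0)^2) = 6.4
  seg3 = sqrt((-8.4)^2 + (4.4)^2) = 9.4826
  seg4 = sqrt((9.1)^2 + (-4.8)^2) = 10.2883
  seg5 = sqrt((-8.5)^2 + (7.0)^2) = 11.0114
Total = 42.4974


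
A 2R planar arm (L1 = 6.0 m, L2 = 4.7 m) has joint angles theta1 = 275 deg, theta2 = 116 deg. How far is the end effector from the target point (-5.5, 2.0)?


End effector via forward kinematics:
x = L1*cos(t1) + L2*cos(t1+t2) = 4.5516
y = L1*sin(t1) + L2*sin(t1+t2) = -3.5565
Distance to target:
d = sqrt((-5.5 - 4.5516)^2 + (2.0 - -3.5565)^2)
= sqrt(101.0351 + 30.8746)
= 11.4852 m


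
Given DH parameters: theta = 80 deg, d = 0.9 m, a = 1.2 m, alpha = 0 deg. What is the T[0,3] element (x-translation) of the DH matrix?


T[0,3] = a * cos(theta)
= 1.2 * cos(80 deg)
= 1.2 * 0.1736
= 0.2084


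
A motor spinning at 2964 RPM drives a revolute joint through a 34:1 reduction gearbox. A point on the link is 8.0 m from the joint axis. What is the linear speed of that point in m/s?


omega_motor = 2964 * 2*pi/60 = 310.3894 rad/s
omega_joint = omega_motor / 34 = 9.1291 rad/s
v = omega_joint * r = 9.1291 * 8.0
= 73.0328 m/s


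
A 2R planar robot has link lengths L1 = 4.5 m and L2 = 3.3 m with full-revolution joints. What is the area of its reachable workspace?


r_max = L1 + L2 = 7.8 m
r_min = |L1 - L2| = 1.2 m
Area = pi*(r_max^2 - r_min^2)
= pi*(60.84 - 1.44)
= pi * 59.4
= 186.6106 m^2


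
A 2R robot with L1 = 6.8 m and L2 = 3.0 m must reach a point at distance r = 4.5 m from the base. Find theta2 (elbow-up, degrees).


cos(theta2) = (r^2 - L1^2 - L2^2) / (2*L1*L2)
cos(theta2) = (20.25 - 46.24 - 9.0) / 40.8
cos(theta2) = -0.857598
theta2 = 149.048 degrees


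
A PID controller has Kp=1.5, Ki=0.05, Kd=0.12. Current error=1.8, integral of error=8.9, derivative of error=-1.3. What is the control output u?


u = Kp*e + Ki*int(e) + Kd*de/dt
= 1.5*1.8 + 0.05*8.9 + 0.12*(-1.3)
= 2.7 + 0.445 + -0.156
= 2.989


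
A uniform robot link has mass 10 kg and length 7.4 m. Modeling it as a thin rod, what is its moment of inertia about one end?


I = (1/3) * m * L^2
= (1/3) * 10 * 7.4^2
= 0.333333 * 10 * 54.76
= 182.5333 kg*m^2


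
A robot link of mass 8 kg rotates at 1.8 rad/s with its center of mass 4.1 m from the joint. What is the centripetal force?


F = m * omega^2 * r
= 8 * 1.8^2 * 4.1
= 8 * 3.24 * 4.1
= 106.272 N


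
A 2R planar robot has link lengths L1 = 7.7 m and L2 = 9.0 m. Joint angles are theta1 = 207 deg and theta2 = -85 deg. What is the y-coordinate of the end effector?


Convert angles to radians: theta1 = 3.6128, theta2 = -1.4835
y = L1*sin(theta1) + L2*sin(theta1+theta2)
y = -3.4957 + 7.6324
y = 4.1367


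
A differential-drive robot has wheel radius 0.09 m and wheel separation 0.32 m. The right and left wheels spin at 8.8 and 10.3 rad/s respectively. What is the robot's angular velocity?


vR = r*wR = 0.09*8.8 = 0.792 m/s
vL = r*wL = 0.09*10.3 = 0.927 m/s
v = (vR+vL)/2 = 0.8595 m/s
omega = (vR-vL)/L = -0.4219 rad/s
angular velocity = -0.4219 rad/s


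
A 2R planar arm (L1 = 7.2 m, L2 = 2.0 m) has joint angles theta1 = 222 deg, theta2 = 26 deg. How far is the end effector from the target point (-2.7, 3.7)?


End effector via forward kinematics:
x = L1*cos(t1) + L2*cos(t1+t2) = -6.0999
y = L1*sin(t1) + L2*sin(t1+t2) = -6.6721
Distance to target:
d = sqrt((-2.7 - -6.0999)^2 + (3.7 - -6.6721)^2)
= sqrt(11.559 + 107.5806)
= 10.9151 m


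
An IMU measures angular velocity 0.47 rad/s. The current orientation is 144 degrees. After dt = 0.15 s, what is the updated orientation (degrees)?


delta_theta = w * dt = 0.47 * 0.15 = 0.0705 rad
= 4.0394 deg
theta_new = 144 + 4.0394 = 148.0394 deg


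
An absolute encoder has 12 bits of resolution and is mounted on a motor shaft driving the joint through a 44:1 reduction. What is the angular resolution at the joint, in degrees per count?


counts = 2^12 = 4096
effective counts at joint = 4096 * 44 = 180224
resolution = 360 / 180224
= 0.002 deg/count


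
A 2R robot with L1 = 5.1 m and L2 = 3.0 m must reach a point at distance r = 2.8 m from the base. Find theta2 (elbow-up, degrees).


cos(theta2) = (r^2 - L1^2 - L2^2) / (2*L1*L2)
cos(theta2) = (7.84 - 26.01 - 9.0) / 30.6
cos(theta2) = -0.887908
theta2 = 152.6116 degrees


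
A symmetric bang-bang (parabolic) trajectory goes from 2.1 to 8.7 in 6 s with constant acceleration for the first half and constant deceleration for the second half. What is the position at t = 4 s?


Symmetric rest-to-rest: each phase covers (pf-p0)/2 in time T/2. 0.5*a*(T/2)^2 = (pf-p0)/2 => a = 4*(pf-p0)/T^2
a = 4*(8.7-2.1)/6^2 = 0.7333
t = 4 is in the deceleration phase (t > T/2).
p = pf - 0.5*a*(T-t)^2 = 8.7 - 0.5*0.7333*2^2
= 7.2333


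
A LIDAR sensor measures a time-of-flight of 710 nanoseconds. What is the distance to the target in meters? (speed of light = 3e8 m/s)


tof = 710 ns = 7.1e-07 s
dist = c * tof / 2
= 3e8 * 7.1e-07 / 2
= 106.5 m


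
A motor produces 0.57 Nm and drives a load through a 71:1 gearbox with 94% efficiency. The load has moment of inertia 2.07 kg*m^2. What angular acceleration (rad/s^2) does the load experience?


tau_out = tau_motor * N * eta
= 0.57 * 71 * 0.94 = 38.0418 Nm
alpha = tau_out / I = 38.0418 / 2.07
= 18.3777 rad/s^2


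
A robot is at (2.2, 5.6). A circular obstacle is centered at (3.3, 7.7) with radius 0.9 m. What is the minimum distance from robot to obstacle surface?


center_dist = sqrt((2.2-3.3)^2 + (5.6-7.7)^2)
= sqrt(1.21 + 4.41)
= 2.3707
min_dist = center_dist - radius = 2.3707 - 0.9 = 1.4707 m


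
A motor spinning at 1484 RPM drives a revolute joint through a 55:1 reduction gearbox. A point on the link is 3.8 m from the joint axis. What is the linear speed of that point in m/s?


omega_motor = 1484 * 2*pi/60 = 155.4041 rad/s
omega_joint = omega_motor / 55 = 2.8255 rad/s
v = omega_joint * r = 2.8255 * 3.8
= 10.737 m/s


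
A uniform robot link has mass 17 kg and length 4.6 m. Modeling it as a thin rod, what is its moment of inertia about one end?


I = (1/3) * m * L^2
= (1/3) * 17 * 4.6^2
= 0.333333 * 17 * 21.16
= 119.9067 kg*m^2


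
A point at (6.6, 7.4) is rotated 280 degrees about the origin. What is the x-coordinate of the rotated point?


x' = x*cos(theta) - y*sin(theta)
cos(280 deg) = 0.1736, sin(280 deg) = -0.9848
x' = 6.6 * 0.1736 - 7.4 * -0.9848
= 1.1461 - -7.2876
= 8.4337


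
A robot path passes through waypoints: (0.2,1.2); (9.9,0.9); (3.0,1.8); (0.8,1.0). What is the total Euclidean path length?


Segment lengths:
  seg1 = sqrt((9.7)^2 + (-0.3)^2) = 9.7046
  seg2 = sqrt((-6.9)^2 + (0.9)^2) = 6.9584
  seg3 = sqrt((-2.2)^2 + (-0.8)^2) = 2.3409
Total = 19.004


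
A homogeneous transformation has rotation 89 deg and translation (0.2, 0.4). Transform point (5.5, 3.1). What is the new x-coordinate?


x' = cos(theta)*px - sin(theta)*py + tx
= 0.0175*5.5 - 0.9998*3.1 + 0.2
= -2.8035


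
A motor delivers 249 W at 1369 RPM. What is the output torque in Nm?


omega = 1369 * 2*pi/60 = 143.3613 rad/s
tau = P / omega = 249 / 143.3613
= 1.7369 Nm


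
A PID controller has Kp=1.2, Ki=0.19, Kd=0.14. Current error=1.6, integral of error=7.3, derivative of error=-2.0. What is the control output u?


u = Kp*e + Ki*int(e) + Kd*de/dt
= 1.2*1.6 + 0.19*7.3 + 0.14*(-2.0)
= 1.92 + 1.387 + -0.28
= 3.027


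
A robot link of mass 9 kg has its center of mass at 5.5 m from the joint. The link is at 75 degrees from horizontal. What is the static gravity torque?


tau = m*g*L*cos(angle)
= 9 * 9.81 * 5.5 * cos(75 deg)
= 9 * 9.81 * 5.5 * 0.2588
= 125.6812 Nm


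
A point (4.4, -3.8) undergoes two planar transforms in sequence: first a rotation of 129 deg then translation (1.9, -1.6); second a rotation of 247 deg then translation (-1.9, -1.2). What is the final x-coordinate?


After transform 1:
x1 = cos(129)*4.4 - sin(129)*-3.8 + 1.9 = 2.0841
y1 = sin(129)*4.4 + cos(129)*-3.8 + -1.6 = 4.2109
After transform 2:
x2 = cos(247)*2.0841 - sin(247)*4.2109 + -1.9
= 1.1618


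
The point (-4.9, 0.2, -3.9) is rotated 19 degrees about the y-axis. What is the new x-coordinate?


Rotation about y-axis: x' = x*cos(theta) + z*sin(theta)
= -4.9 * 0.9455 + -3.9 * 0.3256
= -5.9028


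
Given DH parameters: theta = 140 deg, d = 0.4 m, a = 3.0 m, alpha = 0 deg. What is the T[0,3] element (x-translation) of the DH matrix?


T[0,3] = a * cos(theta)
= 3.0 * cos(140 deg)
= 3.0 * -0.766
= -2.2981


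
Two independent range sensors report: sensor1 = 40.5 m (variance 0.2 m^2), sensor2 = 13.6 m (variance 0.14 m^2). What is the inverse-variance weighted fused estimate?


w1 = (1/var1) / (1/var1 + 1/var2)
   = 5.0 / (5.0 + 7.1429) = 0.4118
w2 = 1 - w1 = 0.5882
fused = w1*s1 + w2*s2 = 16.6765 + 8.0
= 24.6765 m


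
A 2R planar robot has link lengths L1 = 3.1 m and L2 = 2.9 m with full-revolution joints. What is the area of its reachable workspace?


r_max = L1 + L2 = 6.0 m
r_min = |L1 - L2| = 0.2 m
Area = pi*(r_max^2 - r_min^2)
= pi*(36.0 - 0.04)
= pi * 35.96
= 112.9717 m^2


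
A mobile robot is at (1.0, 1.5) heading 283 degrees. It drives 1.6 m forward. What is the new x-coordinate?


x_new = x0 + d*cos(theta)
= 1.0 + 1.6*cos(283)
= 1.0 + 0.3599
= 1.3599


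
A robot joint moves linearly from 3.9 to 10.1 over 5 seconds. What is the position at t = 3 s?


s = t/T = 3/5 = 0.6
p(t) = p0 + (pf-p0)*s
= 3.9 + (10.1 - 3.9) * 0.6
= 7.62


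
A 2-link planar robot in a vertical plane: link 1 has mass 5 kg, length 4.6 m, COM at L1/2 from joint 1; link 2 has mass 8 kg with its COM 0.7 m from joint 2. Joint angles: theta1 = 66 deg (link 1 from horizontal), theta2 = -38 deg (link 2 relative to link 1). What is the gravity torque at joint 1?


Horizontal distance from joint 1 to link-1 COM:
  x_c1 = (L1/2)*cos(t1) = 2.3 * 0.4067 = 0.9355 m
Horizontal distance from joint 1 to link-2 COM:
  x_c2 = L1*cos(t1) + Lc2*cos(t1+t2)
       = 4.6*0.4067 + 0.7*0.8829 = 2.4891 m
tau1 = m1*g*x_c1 + m2*g*x_c2
     = 5*9.81*0.9355 + 8*9.81*2.4891
     = 45.886 + 195.3408
     = 241.2268 Nm


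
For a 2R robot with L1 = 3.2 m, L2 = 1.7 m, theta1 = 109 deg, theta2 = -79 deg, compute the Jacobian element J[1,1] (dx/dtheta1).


J[1,1] = -L1*sin(t1) - L2*sin(t1+t2)
= -3.2*sin(109) - 1.7*sin(30)
= -3.8757


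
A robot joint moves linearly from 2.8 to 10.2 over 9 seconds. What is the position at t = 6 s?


s = t/T = 6/9 = 0.6667
p(t) = p0 + (pf-p0)*s
= 2.8 + (10.2 - 2.8) * 0.6667
= 7.7333


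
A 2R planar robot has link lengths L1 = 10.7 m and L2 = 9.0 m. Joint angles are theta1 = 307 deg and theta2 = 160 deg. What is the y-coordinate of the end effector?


Convert angles to radians: theta1 = 5.3582, theta2 = 2.7925
y = L1*sin(theta1) + L2*sin(theta1+theta2)
y = -8.5454 + 8.6067
y = 0.0613


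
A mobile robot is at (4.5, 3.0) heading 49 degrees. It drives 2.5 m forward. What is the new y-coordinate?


y_new = y0 + d*sin(theta)
= 3.0 + 2.5*sin(49)
= 3.0 + 1.8868
= 4.8868


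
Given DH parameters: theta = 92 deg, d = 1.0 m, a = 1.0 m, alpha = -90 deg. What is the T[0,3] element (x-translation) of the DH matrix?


T[0,3] = a * cos(theta)
= 1.0 * cos(92 deg)
= 1.0 * -0.0349
= -0.0349


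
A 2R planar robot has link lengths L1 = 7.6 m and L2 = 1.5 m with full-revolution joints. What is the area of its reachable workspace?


r_max = L1 + L2 = 9.1 m
r_min = |L1 - L2| = 6.1 m
Area = pi*(r_max^2 - r_min^2)
= pi*(82.81 - 37.21)
= pi * 45.6
= 143.2566 m^2


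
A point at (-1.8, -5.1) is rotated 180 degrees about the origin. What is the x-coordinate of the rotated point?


x' = x*cos(theta) - y*sin(theta)
cos(180 deg) = -1.0, sin(180 deg) = 0.0
x' = -1.8 * -1.0 - -5.1 * 0.0
= 1.8 - -0.0
= 1.8


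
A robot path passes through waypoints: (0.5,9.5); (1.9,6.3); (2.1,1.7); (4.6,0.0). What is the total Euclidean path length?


Segment lengths:
  seg1 = sqrt((1.4)^2 + (-3.2)^2) = 3.4928
  seg2 = sqrt((0.2)^2 + (-4.6)^2) = 4.6043
  seg3 = sqrt((2.5)^2 + (-1.7)^2) = 3.0232
Total = 11.1204


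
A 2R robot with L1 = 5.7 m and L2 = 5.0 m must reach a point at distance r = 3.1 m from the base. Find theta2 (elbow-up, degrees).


cos(theta2) = (r^2 - L1^2 - L2^2) / (2*L1*L2)
cos(theta2) = (9.61 - 32.49 - 25.0) / 57.0
cos(theta2) = -0.84
theta2 = 147.1401 degrees


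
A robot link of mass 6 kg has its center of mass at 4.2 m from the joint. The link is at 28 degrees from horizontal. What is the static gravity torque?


tau = m*g*L*cos(angle)
= 6 * 9.81 * 4.2 * cos(28 deg)
= 6 * 9.81 * 4.2 * 0.8829
= 218.2752 Nm


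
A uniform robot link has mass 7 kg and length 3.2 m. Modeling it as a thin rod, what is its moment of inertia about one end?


I = (1/3) * m * L^2
= (1/3) * 7 * 3.2^2
= 0.333333 * 7 * 10.24
= 23.8933 kg*m^2


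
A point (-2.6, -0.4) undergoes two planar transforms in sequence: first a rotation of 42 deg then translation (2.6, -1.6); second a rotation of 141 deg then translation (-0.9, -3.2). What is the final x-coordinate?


After transform 1:
x1 = cos(42)*-2.6 - sin(42)*-0.4 + 2.6 = 0.9355
y1 = sin(42)*-2.6 + cos(42)*-0.4 + -1.6 = -3.637
After transform 2:
x2 = cos(141)*0.9355 - sin(141)*-3.637 + -0.9
= 0.6618


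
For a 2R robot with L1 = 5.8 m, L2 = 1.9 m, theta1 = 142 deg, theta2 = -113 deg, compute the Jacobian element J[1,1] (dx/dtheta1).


J[1,1] = -L1*sin(t1) - L2*sin(t1+t2)
= -5.8*sin(142) - 1.9*sin(29)
= -4.492


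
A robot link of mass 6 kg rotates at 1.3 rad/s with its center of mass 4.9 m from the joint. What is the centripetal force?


F = m * omega^2 * r
= 6 * 1.3^2 * 4.9
= 6 * 1.69 * 4.9
= 49.686 N


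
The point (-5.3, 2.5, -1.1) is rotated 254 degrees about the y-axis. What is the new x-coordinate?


Rotation about y-axis: x' = x*cos(theta) + z*sin(theta)
= -5.3 * -0.2756 + -1.1 * -0.9613
= 2.5183


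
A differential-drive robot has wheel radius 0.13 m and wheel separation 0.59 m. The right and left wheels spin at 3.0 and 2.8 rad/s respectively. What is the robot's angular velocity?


vR = r*wR = 0.13*3.0 = 0.39 m/s
vL = r*wL = 0.13*2.8 = 0.364 m/s
v = (vR+vL)/2 = 0.377 m/s
omega = (vR-vL)/L = 0.0441 rad/s
angular velocity = 0.0441 rad/s


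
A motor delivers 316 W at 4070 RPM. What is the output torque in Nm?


omega = 4070 * 2*pi/60 = 426.2094 rad/s
tau = P / omega = 316 / 426.2094
= 0.7414 Nm


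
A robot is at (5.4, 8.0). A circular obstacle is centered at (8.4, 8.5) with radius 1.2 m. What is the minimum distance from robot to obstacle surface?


center_dist = sqrt((5.4-8.4)^2 + (8.0-8.5)^2)
= sqrt(9.0 + 0.25)
= 3.0414
min_dist = center_dist - radius = 3.0414 - 1.2 = 1.8414 m


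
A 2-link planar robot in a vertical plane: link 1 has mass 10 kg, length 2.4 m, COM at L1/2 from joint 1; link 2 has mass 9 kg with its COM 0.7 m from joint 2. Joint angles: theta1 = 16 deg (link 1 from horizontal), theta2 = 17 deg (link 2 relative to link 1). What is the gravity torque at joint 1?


Horizontal distance from joint 1 to link-1 COM:
  x_c1 = (L1/2)*cos(t1) = 1.2 * 0.9613 = 1.1535 m
Horizontal distance from joint 1 to link-2 COM:
  x_c2 = L1*cos(t1) + Lc2*cos(t1+t2)
       = 2.4*0.9613 + 0.7*0.8387 = 2.8941 m
tau1 = m1*g*x_c1 + m2*g*x_c2
     = 10*9.81*1.1535 + 9*9.81*2.8941
     = 113.1597 + 255.5199
     = 368.6796 Nm


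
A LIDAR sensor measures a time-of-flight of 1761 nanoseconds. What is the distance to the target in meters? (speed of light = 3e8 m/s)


tof = 1761 ns = 1.761e-06 s
dist = c * tof / 2
= 3e8 * 1.761e-06 / 2
= 264.15 m


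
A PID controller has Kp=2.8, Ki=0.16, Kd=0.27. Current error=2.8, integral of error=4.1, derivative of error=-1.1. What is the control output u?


u = Kp*e + Ki*int(e) + Kd*de/dt
= 2.8*2.8 + 0.16*4.1 + 0.27*(-1.1)
= 7.84 + 0.656 + -0.297
= 8.199


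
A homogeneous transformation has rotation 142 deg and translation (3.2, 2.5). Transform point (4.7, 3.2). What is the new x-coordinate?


x' = cos(theta)*px - sin(theta)*py + tx
= -0.788*4.7 - 0.6157*3.2 + 3.2
= -2.4738


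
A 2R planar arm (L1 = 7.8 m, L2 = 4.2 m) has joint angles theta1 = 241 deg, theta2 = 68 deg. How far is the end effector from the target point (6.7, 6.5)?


End effector via forward kinematics:
x = L1*cos(t1) + L2*cos(t1+t2) = -1.1384
y = L1*sin(t1) + L2*sin(t1+t2) = -10.086
Distance to target:
d = sqrt((6.7 - -1.1384)^2 + (6.5 - -10.086)^2)
= sqrt(61.44 + 275.0969)
= 18.3449 m
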